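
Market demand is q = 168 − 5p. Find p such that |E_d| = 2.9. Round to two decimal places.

24.98

Set −bp/(a − bp) = −2.9 ⇒ bp = 2.9(a − bp) ⇒ bp(1+2.9) = 2.9·a.
p = 2.9·168/(5·3.9) ≈ 24.98.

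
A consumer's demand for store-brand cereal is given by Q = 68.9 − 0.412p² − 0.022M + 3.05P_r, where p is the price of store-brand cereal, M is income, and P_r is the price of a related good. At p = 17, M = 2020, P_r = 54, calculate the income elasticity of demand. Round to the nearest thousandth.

Substituting, Q = 68.9 − 0.412(17)² − 0.022(2020) + 3.05(54) = 68.9 − 119.068 − 44.44 + 164.7 = 70.092.
∂Q/∂M = −0.022, so E_I = -0.022·(2020/70.092) ≈ -0.634.
E_I < 0: inferior good.

-0.634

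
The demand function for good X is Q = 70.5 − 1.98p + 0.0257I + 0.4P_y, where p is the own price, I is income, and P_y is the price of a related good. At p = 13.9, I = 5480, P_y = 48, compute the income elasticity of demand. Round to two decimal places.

At the given point, Q = 70.5 − 1.98(13.9) + 0.0257(5480) + 0.4(48) = 70.5 − 27.522 + 140.836 + 19.2 = 203.014.
∂Q/∂I = +0.0257, so E_I = 0.0257·(5480/203.014) ≈ 0.69.
E_I ∈ (0,1): normal good (necessity).

0.69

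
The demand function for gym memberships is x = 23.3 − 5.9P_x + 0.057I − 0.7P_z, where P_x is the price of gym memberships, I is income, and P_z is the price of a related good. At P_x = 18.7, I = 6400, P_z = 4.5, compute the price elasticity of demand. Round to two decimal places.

First evaluate x: 23.3 − 5.9(18.7) + 0.057(6400) − 0.7(4.5) = 23.3 − 110.33 + 364.8 − 3.15 = 274.62.
∂x/∂P_x = −5.9, so E_p = (−5.9)·(18.7/274.62) ≈ -0.40.
|E_p| < 1: demand is inelastic.

-0.40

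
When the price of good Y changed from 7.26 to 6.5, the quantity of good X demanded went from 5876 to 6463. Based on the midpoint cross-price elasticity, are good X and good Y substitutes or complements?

%ΔQ_x = (6463 − 5876)/[(5876+6463)/2] = 587/6169.5 ≈ 0.0951.
%ΔP_y = (6.5 − 7.26)/[(7.26+6.5)/2] ≈ -0.1105.
E_xy = 0.0951/-0.1105 ≈ -0.861.
E_xy < 0, so the goods are complements.

complements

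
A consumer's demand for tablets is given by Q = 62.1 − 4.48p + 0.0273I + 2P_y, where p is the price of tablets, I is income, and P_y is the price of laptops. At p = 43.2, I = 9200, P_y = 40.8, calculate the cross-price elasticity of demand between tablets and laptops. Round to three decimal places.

First evaluate Q: 62.1 − 4.48(43.2) + 0.0273(9200) + 2(40.8) = 62.1 − 193.536 + 251.16 + 81.6 = 201.324.
∂Q/∂P_y = +2, so E_xy = 2·(40.8/201.324) ≈ 0.405.
E_xy > 0: the goods are substitutes.

0.405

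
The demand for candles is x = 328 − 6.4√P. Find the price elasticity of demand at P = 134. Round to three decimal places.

-0.146

At P = 134, x = 253.9146.
dx/dP = −6.4/(2√P) = −6.4/(2·11.5758).
Point elasticity E = (dx/dP)·(P/x) = -0.2764 × 134/253.9146 ≈ -0.146.
|E| < 1, so demand is inelastic at this price.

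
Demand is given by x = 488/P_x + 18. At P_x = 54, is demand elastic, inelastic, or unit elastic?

At P_x = 54, x = 27.037.
dx/dP_x = −488/P_x² = −0.1674.
Point elasticity E = (dx/dP_x)·(P_x/x) = -0.1674 × 54/27.037 ≈ -0.334.
|E| ≈ 0.334 < 1, so demand is inelastic.

inelastic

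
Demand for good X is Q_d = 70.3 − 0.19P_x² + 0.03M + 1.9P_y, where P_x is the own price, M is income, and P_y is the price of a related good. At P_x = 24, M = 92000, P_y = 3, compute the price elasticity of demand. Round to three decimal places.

-0.080

At the given point, Q_d = 70.3 − 0.19(24)² + 0.03(92000) + 1.9(3) = 70.3 − 109.44 + 2760 + 5.7 = 2726.56.
∂Q_d/∂P_x = −2·0.19·P_x = -9.12, so E_p = -9.12·(24/2726.56) ≈ -0.080.
|E_p| < 1: demand is inelastic.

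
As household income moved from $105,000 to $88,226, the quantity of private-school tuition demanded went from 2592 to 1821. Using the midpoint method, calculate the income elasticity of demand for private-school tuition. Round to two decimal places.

2.01

%ΔQ = (1821 − 2592)/[(2592+1821)/2] = -771/2206.5 ≈ -0.3494.
%ΔY = (88,226 − 105,000)/[(105,000+88,226)/2] = -16774/96613 ≈ -0.1736.
E_I = %ΔQ/%ΔY ≈ 2.01.
E_I > 1: normal good (luxury).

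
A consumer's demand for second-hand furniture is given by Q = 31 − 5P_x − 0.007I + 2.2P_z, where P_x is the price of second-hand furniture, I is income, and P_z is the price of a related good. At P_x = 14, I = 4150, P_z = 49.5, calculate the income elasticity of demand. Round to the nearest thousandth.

-0.711

First evaluate Q: 31 − 5(14) − 0.007(4150) + 2.2(49.5) = 31 − 70 − 29.05 + 108.9 = 40.85.
∂Q/∂I = −0.007, so E_I = -0.007·(4150/40.85) ≈ -0.711.
E_I < 0: inferior good.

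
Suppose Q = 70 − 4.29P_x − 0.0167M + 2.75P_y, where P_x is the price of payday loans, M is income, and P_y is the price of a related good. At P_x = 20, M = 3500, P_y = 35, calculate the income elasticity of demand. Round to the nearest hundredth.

-2.66

Q = 70 − 4.29(20) − 0.0167(3500) + 2.75(35) = 70 − 85.8 − 58.45 + 96.25 = 22.
∂Q/∂M = −0.0167, so E_I = -0.0167·(3500/22) ≈ -2.66.
E_I < 0: inferior good.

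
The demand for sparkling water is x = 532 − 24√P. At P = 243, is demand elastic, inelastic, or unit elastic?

elastic

At P = 243, x = 157.877.
dx/dP = −24/(2√P) = −24/(2·15.5885).
Point elasticity E = (dx/dP)·(P/x) = -0.7698 × 243/157.877 ≈ -1.185.
|E| ≈ 1.185 > 1, so demand is elastic.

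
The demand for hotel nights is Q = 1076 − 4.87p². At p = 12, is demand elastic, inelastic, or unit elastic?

elastic

At p = 12, Q = 374.72.
dQ/dp = −2·4.87·p = −116.88.
Point elasticity E = (dQ/dp)·(p/Q) = -116.88 × 12/374.72 ≈ -3.743.
|E| ≈ 3.743 > 1, so demand is elastic.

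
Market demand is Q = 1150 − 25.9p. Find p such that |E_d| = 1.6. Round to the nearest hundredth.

27.32

Set −bp/(a − bp) = −1.6 ⇒ bp = 1.6(a − bp) ⇒ bp(1+1.6) = 1.6·a.
p = 1.6·1150/(25.9·2.6) ≈ 27.32.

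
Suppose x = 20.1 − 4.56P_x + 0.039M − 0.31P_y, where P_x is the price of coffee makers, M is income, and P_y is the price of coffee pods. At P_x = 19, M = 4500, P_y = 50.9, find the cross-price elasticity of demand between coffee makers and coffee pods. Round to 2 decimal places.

Evaluating quantity at (P_x, M, P_y) gives x = 20.1 − 4.56(19) + 0.039(4500) − 0.31(50.9) = 20.1 − 86.64 + 175.5 − 15.779 = 93.181.
∂x/∂P_y = −0.31, so E_xy = -0.31·(50.9/93.181) ≈ -0.17.
E_xy < 0: the goods are complements.

-0.17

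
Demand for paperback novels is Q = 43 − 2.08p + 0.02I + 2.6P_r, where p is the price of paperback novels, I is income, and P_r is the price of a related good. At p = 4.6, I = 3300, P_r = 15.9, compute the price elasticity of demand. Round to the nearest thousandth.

-0.068

Q = 43 − 2.08(4.6) + 0.02(3300) + 2.6(15.9) = 43 − 9.568 + 66 + 41.34 = 140.772.
∂Q/∂p = −2.08, so E_p = (−2.08)·(4.6/140.772) ≈ -0.068.
|E_p| < 1: demand is inelastic.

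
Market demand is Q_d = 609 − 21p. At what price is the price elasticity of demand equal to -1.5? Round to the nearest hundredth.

17.40

Set −bp/(a − bp) = −1.5 ⇒ bp = 1.5(a − bp) ⇒ bp(1+1.5) = 1.5·a.
p = 1.5·609/(21·2.5) = 17.40.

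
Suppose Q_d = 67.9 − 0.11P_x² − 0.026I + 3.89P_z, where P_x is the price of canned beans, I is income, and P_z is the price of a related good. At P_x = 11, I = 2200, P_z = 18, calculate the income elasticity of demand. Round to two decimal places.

At the given point, Q_d = 67.9 − 0.11(11)² − 0.026(2200) + 3.89(18) = 67.9 − 13.31 − 57.2 + 70.02 = 67.41.
∂Q_d/∂I = −0.026, so E_I = -0.026·(2200/67.41) ≈ -0.85.
E_I < 0: inferior good.

-0.85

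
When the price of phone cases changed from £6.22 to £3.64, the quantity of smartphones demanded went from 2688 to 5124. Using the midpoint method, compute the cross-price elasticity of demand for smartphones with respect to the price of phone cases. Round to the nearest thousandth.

-1.192

%ΔQ_x = (5124 − 2688)/[(2688+5124)/2] = 2436/3906 ≈ 0.6237.
%ΔP_y = (3.64 − 6.22)/[(6.22+3.64)/2] ≈ -0.5233.
E_xy = 0.6237/-0.5233 ≈ -1.192.
E_xy < 0, so smartphones and phone cases are complements.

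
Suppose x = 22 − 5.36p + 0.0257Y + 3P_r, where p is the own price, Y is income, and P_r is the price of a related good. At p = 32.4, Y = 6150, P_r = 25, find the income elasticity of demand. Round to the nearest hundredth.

x = 22 − 5.36(32.4) + 0.0257(6150) + 3(25) = 22 − 173.664 + 158.055 + 75 = 81.391.
∂x/∂Y = +0.0257, so E_I = 0.0257·(6150/81.391) ≈ 1.94.
E_I > 1: normal good (luxury).

1.94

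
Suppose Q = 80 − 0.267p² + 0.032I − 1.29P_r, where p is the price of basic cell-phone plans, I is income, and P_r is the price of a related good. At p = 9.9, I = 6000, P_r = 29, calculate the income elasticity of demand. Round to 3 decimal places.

0.921

First evaluate Q: 80 − 0.267(9.9)² + 0.032(6000) − 1.29(29) = 80 − 26.1687 + 192 − 37.41 = 208.4213.
∂Q/∂I = +0.032, so E_I = 0.032·(6000/208.4213) ≈ 0.921.
E_I ∈ (0,1): normal good (necessity).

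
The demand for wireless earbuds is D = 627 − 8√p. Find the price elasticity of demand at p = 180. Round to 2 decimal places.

At p = 180, D = 519.6687.
dD/dp = −8/(2√p) = −8/(2·13.4164).
Point elasticity E = (dD/dp)·(p/D) = -0.2981 × 180/519.6687 ≈ -0.10.
|E| < 1, so demand is inelastic at this price.

-0.10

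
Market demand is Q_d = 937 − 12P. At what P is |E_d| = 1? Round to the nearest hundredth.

39.04

For linear demand Q_d = a − bP, E = −bP/(a − bP). |E| = 1 ⇒ bP = a − bP ⇒ P = a/(2b).
P = 937/(2·12) ≈ 39.04.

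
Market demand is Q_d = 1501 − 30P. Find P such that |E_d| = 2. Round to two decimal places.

Set −bP/(a − bP) = −2 ⇒ bP = 2(a − bP) ⇒ bP(1+2) = 2·a.
P = 2·1501/(30·3) ≈ 33.36.

33.36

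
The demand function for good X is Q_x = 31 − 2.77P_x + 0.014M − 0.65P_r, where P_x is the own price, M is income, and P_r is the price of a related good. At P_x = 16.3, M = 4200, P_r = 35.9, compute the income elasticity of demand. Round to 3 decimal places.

2.759

At the given point, Q_x = 31 − 2.77(16.3) + 0.014(4200) − 0.65(35.9) = 31 − 45.151 + 58.8 − 23.335 = 21.314.
∂Q_x/∂M = +0.014, so E_I = 0.014·(4200/21.314) ≈ 2.759.
E_I > 1: normal good (luxury).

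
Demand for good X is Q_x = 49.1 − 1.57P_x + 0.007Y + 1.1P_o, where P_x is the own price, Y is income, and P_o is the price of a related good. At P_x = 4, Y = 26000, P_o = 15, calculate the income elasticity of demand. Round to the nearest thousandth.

0.754

First evaluate Q_x: 49.1 − 1.57(4) + 0.007(26000) + 1.1(15) = 49.1 − 6.28 + 182 + 16.5 = 241.32.
∂Q_x/∂Y = +0.007, so E_I = 0.007·(26000/241.32) ≈ 0.754.
E_I ∈ (0,1): normal good (necessity).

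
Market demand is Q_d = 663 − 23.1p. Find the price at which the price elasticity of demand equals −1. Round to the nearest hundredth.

14.35

For linear demand Q_d = a − bp, E = −bp/(a − bp). |E| = 1 ⇒ bp = a − bp ⇒ p = a/(2b).
p = 663/(2·23.1) ≈ 14.35.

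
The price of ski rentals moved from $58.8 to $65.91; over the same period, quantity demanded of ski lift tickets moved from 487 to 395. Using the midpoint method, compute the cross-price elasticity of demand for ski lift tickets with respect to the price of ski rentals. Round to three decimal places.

-1.830

%ΔQ_x = (395 − 487)/[(487+395)/2] = -92/441 ≈ -0.2086.
%ΔP_y = (65.91 − 58.8)/[(58.8+65.91)/2] ≈ 0.1140.
E_xy = -0.2086/0.1140 ≈ -1.830.
E_xy < 0, so ski lift tickets and ski rentals are complements.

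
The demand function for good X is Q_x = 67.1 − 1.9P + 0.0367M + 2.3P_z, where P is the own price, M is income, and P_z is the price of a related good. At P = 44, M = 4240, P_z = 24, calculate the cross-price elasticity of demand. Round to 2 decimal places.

0.28

Substituting, Q_x = 67.1 − 1.9(44) + 0.0367(4240) + 2.3(24) = 67.1 − 83.6 + 155.608 + 55.2 = 194.308.
∂Q_x/∂P_z = +2.3, so E_xy = 2.3·(24/194.308) ≈ 0.28.
E_xy > 0: the goods are substitutes.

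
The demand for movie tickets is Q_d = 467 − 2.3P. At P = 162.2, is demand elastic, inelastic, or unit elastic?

elastic

At P = 162.2, Q_d = 93.94.
dQ_d/dP = −2.3.
Point elasticity E = (dQ_d/dP)·(P/Q_d) = -2.3 × 162.2/93.94 ≈ -3.971.
|E| ≈ 3.971 > 1, so demand is elastic.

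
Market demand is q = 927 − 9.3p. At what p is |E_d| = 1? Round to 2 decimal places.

49.84

For linear demand q = a − bp, E = −bp/(a − bp). |E| = 1 ⇒ bp = a − bp ⇒ p = a/(2b).
p = 927/(2·9.3) ≈ 49.84.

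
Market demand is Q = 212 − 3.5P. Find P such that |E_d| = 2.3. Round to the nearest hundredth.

42.22

Set −bP/(a − bP) = −2.3 ⇒ bP = 2.3(a − bP) ⇒ bP(1+2.3) = 2.3·a.
P = 2.3·212/(3.5·3.3) ≈ 42.22.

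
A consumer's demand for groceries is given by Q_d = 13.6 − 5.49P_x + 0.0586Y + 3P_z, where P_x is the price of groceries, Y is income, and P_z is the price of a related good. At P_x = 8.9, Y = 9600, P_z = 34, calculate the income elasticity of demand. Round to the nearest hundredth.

Substituting, Q_d = 13.6 − 5.49(8.9) + 0.0586(9600) + 3(34) = 13.6 − 48.861 + 562.56 + 102 = 629.299.
∂Q_d/∂Y = +0.0586, so E_I = 0.0586·(9600/629.299) ≈ 0.89.
E_I ∈ (0,1): normal good (necessity).

0.89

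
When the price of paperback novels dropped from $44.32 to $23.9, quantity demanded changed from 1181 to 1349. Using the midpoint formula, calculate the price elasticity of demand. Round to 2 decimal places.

-0.22

%ΔQ = (1349 − 1181)/[(1181 + 1349)/2] = 168/1265 ≈ 0.1328.
%ΔP = (23.9 − 44.32)/[(44.32 + 23.9)/2] = -20.42/34.11 ≈ -0.5987.
Arc elasticity E = %ΔQ/%ΔP ≈ 0.1328/-0.5987 ≈ -0.22.
|E| < 1: demand is inelastic over this range.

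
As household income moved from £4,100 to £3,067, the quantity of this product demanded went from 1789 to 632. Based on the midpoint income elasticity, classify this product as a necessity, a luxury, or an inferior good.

luxury

%ΔQ = (632 − 1789)/[(1789+632)/2] = -1157/1210.5 ≈ -0.9558.
%ΔI = (3,067 − 4,100)/[(4,100+3,067)/2] = -1033/3583.5 ≈ -0.2883.
E_I = %ΔQ/%ΔI ≈ 3.316.
E_I > 1: normal good (luxury).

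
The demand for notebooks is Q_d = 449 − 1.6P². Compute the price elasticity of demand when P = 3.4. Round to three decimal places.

-0.086

At P = 3.4, Q_d = 430.504.
dQ_d/dP = −2·1.6·P = −10.88.
Point elasticity E = (dQ_d/dP)·(P/Q_d) = -10.88 × 3.4/430.504 ≈ -0.086.
|E| < 1, so demand is inelastic at this price.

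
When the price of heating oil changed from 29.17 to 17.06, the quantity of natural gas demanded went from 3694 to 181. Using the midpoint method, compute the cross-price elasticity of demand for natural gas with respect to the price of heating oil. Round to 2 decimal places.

3.46

%ΔQ_x = (181 − 3694)/[(3694+181)/2] = -3513/1937.5 ≈ -1.8132.
%ΔP_y = (17.06 − 29.17)/[(29.17+17.06)/2] ≈ -0.5239.
E_xy = -1.8132/-0.5239 ≈ 3.46.
E_xy > 0, so natural gas and heating oil are substitutes.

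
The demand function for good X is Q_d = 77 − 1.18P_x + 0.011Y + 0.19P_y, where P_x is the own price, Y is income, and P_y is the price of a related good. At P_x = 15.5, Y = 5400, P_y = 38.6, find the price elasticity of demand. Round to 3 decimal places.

-0.146

Substituting, Q_d = 77 − 1.18(15.5) + 0.011(5400) + 0.19(38.6) = 77 − 18.29 + 59.4 + 7.334 = 125.444.
∂Q_d/∂P_x = −1.18, so E_p = (−1.18)·(15.5/125.444) ≈ -0.146.
|E_p| < 1: demand is inelastic.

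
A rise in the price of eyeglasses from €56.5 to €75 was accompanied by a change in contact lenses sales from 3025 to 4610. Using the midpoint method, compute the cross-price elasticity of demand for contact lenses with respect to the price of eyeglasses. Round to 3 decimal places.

%ΔQ_x = (4610 − 3025)/[(3025+4610)/2] = 1585/3817.5 ≈ 0.4152.
%ΔP_y = (75 − 56.5)/[(56.5+75)/2] ≈ 0.2814.
E_xy = 0.4152/0.2814 ≈ 1.476.
E_xy > 0, so contact lenses and eyeglasses are substitutes.

1.476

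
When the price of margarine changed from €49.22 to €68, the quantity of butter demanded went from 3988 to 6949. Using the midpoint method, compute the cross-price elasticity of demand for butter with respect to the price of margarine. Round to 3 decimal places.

%ΔQ_x = (6949 − 3988)/[(3988+6949)/2] = 2961/5468.5 ≈ 0.5415.
%ΔP_y = (68 − 49.22)/[(49.22+68)/2] ≈ 0.3204.
E_xy = 0.5415/0.3204 ≈ 1.690.
E_xy > 0, so butter and margarine are substitutes.

1.690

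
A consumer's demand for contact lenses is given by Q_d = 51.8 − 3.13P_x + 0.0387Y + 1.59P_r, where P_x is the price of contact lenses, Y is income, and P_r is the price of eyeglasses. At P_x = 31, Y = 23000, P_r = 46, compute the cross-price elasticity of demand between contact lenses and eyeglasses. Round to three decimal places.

0.080

Q_d = 51.8 − 3.13(31) + 0.0387(23000) + 1.59(46) = 51.8 − 97.03 + 890.1 + 73.14 = 918.01.
∂Q_d/∂P_r = +1.59, so E_xy = 1.59·(46/918.01) ≈ 0.080.
E_xy > 0: the goods are substitutes.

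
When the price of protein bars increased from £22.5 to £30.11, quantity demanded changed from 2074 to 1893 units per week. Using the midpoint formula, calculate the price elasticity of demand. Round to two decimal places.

-0.32

%Δq = (1893 − 2074)/[(2074 + 1893)/2] = -181/1983.5 ≈ -0.0913.
%Δp = (30.11 − 22.5)/[(22.5 + 30.11)/2] = 7.61/26.305 ≈ 0.2893.
Arc elasticity E = %Δq/%Δp ≈ -0.0913/0.2893 ≈ -0.32.
|E| < 1: demand is inelastic over this range.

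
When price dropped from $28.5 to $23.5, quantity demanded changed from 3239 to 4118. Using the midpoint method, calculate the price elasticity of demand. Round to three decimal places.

-1.243

%Δq = (4118 − 3239)/[(3239 + 4118)/2] = 879/3678.5 ≈ 0.2390.
%ΔP = (23.5 − 28.5)/[(28.5 + 23.5)/2] = -5/26 ≈ -0.1923.
Arc elasticity E = %Δq/%ΔP ≈ 0.2390/-0.1923 ≈ -1.243.
|E| > 1: demand is elastic over this range.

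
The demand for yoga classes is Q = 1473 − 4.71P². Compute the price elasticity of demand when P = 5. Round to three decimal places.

At P = 5, Q = 1355.25.
dQ/dP = −2·4.71·P = −47.1.
Point elasticity E = (dQ/dP)·(P/Q) = -47.1 × 5/1355.25 ≈ -0.174.
|E| < 1, so demand is inelastic at this price.

-0.174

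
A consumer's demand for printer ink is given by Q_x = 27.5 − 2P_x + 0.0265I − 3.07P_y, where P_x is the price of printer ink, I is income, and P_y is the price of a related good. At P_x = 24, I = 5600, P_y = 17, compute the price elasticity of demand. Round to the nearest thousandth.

Q_x = 27.5 − 2(24) + 0.0265(5600) − 3.07(17) = 27.5 − 48 + 148.4 − 52.19 = 75.71.
∂Q_x/∂P_x = −2, so E_p = (−2)·(24/75.71) ≈ -0.634.
|E_p| < 1: demand is inelastic.

-0.634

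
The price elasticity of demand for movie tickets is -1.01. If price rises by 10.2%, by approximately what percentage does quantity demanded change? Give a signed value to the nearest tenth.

-10.3

%ΔQ ≈ E × %ΔP = (-1.01) × (10.2%) ≈ -10.3%.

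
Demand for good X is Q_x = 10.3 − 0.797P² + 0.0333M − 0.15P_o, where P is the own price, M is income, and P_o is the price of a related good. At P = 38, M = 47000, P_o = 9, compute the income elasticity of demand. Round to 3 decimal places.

Evaluating quantity at (P, M, P_o) gives Q_x = 10.3 − 0.797(38)² + 0.0333(47000) − 0.15(9) = 10.3 − 1150.868 + 1565.1 − 1.35 = 423.182.
∂Q_x/∂M = +0.0333, so E_I = 0.0333·(47000/423.182) ≈ 3.698.
E_I > 1: normal good (luxury).

3.698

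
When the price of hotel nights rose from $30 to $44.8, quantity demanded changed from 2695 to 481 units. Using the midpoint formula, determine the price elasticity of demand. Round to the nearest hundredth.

%ΔQ = (481 − 2695)/[(2695 + 481)/2] = -2214/1588 ≈ -1.3942.
%Δp = (44.8 − 30)/[(30 + 44.8)/2] = 14.8/37.4 ≈ 0.3957.
Arc elasticity E = %ΔQ/%Δp ≈ -1.3942/0.3957 ≈ -3.52.
|E| > 1: demand is elastic over this range.

-3.52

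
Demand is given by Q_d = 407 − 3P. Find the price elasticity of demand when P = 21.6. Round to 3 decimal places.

At P = 21.6, Q_d = 342.2.
dQ_d/dP = −3.
Point elasticity E = (dQ_d/dP)·(P/Q_d) = -3 × 21.6/342.2 ≈ -0.189.
|E| < 1, so demand is inelastic at this price.

-0.189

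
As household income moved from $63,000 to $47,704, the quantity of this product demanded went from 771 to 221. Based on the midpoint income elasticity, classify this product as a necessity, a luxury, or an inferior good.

luxury

%ΔQ = (221 − 771)/[(771+221)/2] = -550/496 ≈ -1.1089.
%ΔI = (47,704 − 63,000)/[(63,000+47,704)/2] = -15296/55352 ≈ -0.2763.
E_I = %ΔQ/%ΔI ≈ 4.013.
E_I > 1: normal good (luxury).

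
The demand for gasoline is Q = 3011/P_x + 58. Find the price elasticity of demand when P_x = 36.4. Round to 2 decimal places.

-0.59

At P_x = 36.4, Q = 140.7198.
dQ/dP_x = −3011/P_x² = −2.2725.
Point elasticity E = (dQ/dP_x)·(P_x/Q) = -2.2725 × 36.4/140.7198 ≈ -0.59.
|E| < 1, so demand is inelastic at this price.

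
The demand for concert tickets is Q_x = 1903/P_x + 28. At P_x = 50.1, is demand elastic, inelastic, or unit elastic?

inelastic

At P_x = 50.1, Q_x = 65.984.
dQ_x/dP_x = −1903/P_x² = −0.7582.
Point elasticity E = (dQ_x/dP_x)·(P_x/Q_x) = -0.7582 × 50.1/65.984 ≈ -0.576.
|E| ≈ 0.576 < 1, so demand is inelastic.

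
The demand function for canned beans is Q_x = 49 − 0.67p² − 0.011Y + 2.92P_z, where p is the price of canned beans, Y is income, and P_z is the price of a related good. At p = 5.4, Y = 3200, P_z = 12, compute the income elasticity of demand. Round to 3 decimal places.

First evaluate Q_x: 49 − 0.67(5.4)² − 0.011(3200) + 2.92(12) = 49 − 19.5372 − 35.2 + 35.04 = 29.3028.
∂Q_x/∂Y = −0.011, so E_I = -0.011·(3200/29.3028) ≈ -1.201.
E_I < 0: inferior good.

-1.201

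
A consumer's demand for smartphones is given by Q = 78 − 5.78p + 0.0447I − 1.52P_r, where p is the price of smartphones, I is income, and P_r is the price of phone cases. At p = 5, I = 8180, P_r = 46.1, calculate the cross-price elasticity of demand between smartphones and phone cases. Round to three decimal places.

At the given point, Q = 78 − 5.78(5) + 0.0447(8180) − 1.52(46.1) = 78 − 28.9 + 365.646 − 70.072 = 344.674.
∂Q/∂P_r = −1.52, so E_xy = -1.52·(46.1/344.674) ≈ -0.203.
E_xy < 0: the goods are complements.

-0.203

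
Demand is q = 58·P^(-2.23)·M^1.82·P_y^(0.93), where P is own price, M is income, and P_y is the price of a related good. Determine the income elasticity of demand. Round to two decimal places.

For a Cobb–Douglas (constant-elasticity) form q = A·M^α·…, the elasticity with respect to M equals the exponent α at every point.
Here the exponent on M is 1.82, so the income elasticity of demand is 1.82.

1.82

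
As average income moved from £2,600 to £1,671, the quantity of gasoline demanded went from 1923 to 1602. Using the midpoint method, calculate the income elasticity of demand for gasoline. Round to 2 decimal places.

%ΔQ = (1602 − 1923)/[(1923+1602)/2] = -321/1762.5 ≈ -0.1821.
%ΔI = (1,671 − 2,600)/[(2,600+1,671)/2] = -929/2135.5 ≈ -0.4350.
E_I = %ΔQ/%ΔI ≈ 0.42.
E_I ∈ (0,1): normal good (necessity).

0.42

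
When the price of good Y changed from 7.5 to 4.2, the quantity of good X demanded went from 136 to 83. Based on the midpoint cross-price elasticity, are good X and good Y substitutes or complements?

substitutes

%ΔQ_x = (83 − 136)/[(136+83)/2] = -53/109.5 ≈ -0.4840.
%ΔP_y = (4.2 − 7.5)/[(7.5+4.2)/2] ≈ -0.5641.
E_xy = -0.4840/-0.5641 ≈ 0.858.
E_xy > 0, so the goods are substitutes.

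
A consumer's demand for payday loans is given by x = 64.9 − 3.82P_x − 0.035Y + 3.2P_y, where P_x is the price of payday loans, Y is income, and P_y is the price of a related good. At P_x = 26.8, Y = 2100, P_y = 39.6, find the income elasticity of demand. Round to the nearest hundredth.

-4.67

First evaluate x: 64.9 − 3.82(26.8) − 0.035(2100) + 3.2(39.6) = 64.9 − 102.376 − 73.5 + 126.72 = 15.744.
∂x/∂Y = −0.035, so E_I = -0.035·(2100/15.744) ≈ -4.67.
E_I < 0: inferior good.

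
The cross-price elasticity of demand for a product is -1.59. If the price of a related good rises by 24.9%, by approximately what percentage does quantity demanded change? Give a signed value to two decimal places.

-39.59

%ΔQ ≈ E × %ΔP_y = (-1.59) × (24.9%) ≈ -39.59%.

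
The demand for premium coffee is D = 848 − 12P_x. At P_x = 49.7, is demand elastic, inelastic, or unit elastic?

At P_x = 49.7, D = 251.6.
dD/dP_x = −12.
Point elasticity E = (dD/dP_x)·(P_x/D) = -12 × 49.7/251.6 ≈ -2.370.
|E| ≈ 2.370 > 1, so demand is elastic.

elastic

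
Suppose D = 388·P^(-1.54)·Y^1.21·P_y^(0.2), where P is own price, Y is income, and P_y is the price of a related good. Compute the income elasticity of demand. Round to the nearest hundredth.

For a Cobb–Douglas (constant-elasticity) form D = A·Y^α·…, the elasticity with respect to Y equals the exponent α at every point.
Here the exponent on Y is 1.21, so the income elasticity of demand is 1.21.

1.21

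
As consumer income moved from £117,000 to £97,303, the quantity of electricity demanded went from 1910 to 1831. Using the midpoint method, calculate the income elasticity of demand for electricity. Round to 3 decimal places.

0.230

%ΔQ = (1831 − 1910)/[(1910+1831)/2] = -79/1870.5 ≈ -0.0422.
%ΔY = (97,303 − 117,000)/[(117,000+97,303)/2] = -19697/107151.5 ≈ -0.1838.
E_I = %ΔQ/%ΔY ≈ 0.230.
E_I ∈ (0,1): normal good (necessity).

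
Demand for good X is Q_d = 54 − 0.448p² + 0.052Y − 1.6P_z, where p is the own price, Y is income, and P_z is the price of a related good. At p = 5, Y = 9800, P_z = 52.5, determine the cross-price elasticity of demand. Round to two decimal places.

Q_d = 54 − 0.448(5)² + 0.052(9800) − 1.6(52.5) = 54 − 11.2 + 509.6 − 84 = 468.4.
∂Q_d/∂P_z = −1.6, so E_xy = -1.6·(52.5/468.4) ≈ -0.18.
E_xy < 0: the goods are complements.

-0.18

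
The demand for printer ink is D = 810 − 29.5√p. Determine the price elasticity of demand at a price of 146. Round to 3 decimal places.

At p = 146, D = 453.5501.
dD/dp = −29.5/(2√p) = −29.5/(2·12.083).
Point elasticity E = (dD/dp)·(p/D) = -1.2207 × 146/453.5501 ≈ -0.393.
|E| < 1, so demand is inelastic at this price.

-0.393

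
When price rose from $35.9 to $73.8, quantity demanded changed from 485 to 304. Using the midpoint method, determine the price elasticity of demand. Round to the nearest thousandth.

%ΔQ = (304 − 485)/[(485 + 304)/2] = -181/394.5 ≈ -0.4588.
%ΔP = (73.8 − 35.9)/[(35.9 + 73.8)/2] = 37.9/54.85 ≈ 0.6910.
Arc elasticity E = %ΔQ/%ΔP ≈ -0.4588/0.6910 ≈ -0.664.
|E| < 1: demand is inelastic over this range.

-0.664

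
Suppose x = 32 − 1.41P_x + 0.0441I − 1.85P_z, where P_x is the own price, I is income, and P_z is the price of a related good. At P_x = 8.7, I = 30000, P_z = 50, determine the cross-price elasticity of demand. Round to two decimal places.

-0.07

Substituting, x = 32 − 1.41(8.7) + 0.0441(30000) − 1.85(50) = 32 − 12.267 + 1323 − 92.5 = 1250.233.
∂x/∂P_z = −1.85, so E_xy = -1.85·(50/1250.233) ≈ -0.07.
E_xy < 0: the goods are complements.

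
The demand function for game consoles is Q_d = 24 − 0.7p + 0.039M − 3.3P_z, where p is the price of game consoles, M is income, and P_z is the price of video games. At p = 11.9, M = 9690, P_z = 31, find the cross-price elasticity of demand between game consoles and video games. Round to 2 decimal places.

-0.35

Substituting, Q_d = 24 − 0.7(11.9) + 0.039(9690) − 3.3(31) = 24 − 8.33 + 377.91 − 102.3 = 291.28.
∂Q_d/∂P_z = −3.3, so E_xy = -3.3·(31/291.28) ≈ -0.35.
E_xy < 0: the goods are complements.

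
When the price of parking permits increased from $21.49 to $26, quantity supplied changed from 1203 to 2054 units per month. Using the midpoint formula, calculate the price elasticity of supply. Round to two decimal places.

%ΔQ = (2054 − 1203)/[(1203 + 2054)/2] = 851/1628.5 ≈ 0.5226.
%ΔP = (26 − 21.49)/[(21.49 + 26)/2] = 4.51/23.745 ≈ 0.1899.
Arc elasticity E = %ΔQ/%ΔP ≈ 0.5226/0.1899 ≈ 2.75.
|E| > 1: supply is elastic over this range.

2.75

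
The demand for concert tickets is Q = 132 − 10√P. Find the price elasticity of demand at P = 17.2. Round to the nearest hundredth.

At P = 17.2, Q = 90.5271.
dQ/dP = −10/(2√P) = −10/(2·4.1473).
Point elasticity E = (dQ/dP)·(P/Q) = -1.2056 × 17.2/90.5271 ≈ -0.23.
|E| < 1, so demand is inelastic at this price.

-0.23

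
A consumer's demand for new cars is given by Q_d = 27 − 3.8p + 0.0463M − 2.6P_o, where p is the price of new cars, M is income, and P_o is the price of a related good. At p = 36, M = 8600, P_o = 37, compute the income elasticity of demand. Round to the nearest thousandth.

2.072

Q_d = 27 − 3.8(36) + 0.0463(8600) − 2.6(37) = 27 − 136.8 + 398.18 − 96.2 = 192.18.
∂Q_d/∂M = +0.0463, so E_I = 0.0463·(8600/192.18) ≈ 2.072.
E_I > 1: normal good (luxury).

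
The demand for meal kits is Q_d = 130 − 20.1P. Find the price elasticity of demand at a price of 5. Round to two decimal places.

At P = 5, Q_d = 29.5.
dQ_d/dP = −20.1.
Point elasticity E = (dQ_d/dP)·(P/Q_d) = -20.1 × 5/29.5 ≈ -3.41.
|E| > 1, so demand is elastic at this price.

-3.41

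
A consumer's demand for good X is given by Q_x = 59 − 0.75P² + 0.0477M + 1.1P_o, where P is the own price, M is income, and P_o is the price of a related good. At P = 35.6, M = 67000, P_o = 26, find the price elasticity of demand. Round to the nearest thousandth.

-0.815

Q_x = 59 − 0.75(35.6)² + 0.0477(67000) + 1.1(26) = 59 − 950.52 + 3195.9 + 28.6 = 2332.98.
∂Q_x/∂P = −2·0.75·P = -53.4, so E_p = -53.4·(35.6/2332.98) ≈ -0.815.
|E_p| < 1: demand is inelastic.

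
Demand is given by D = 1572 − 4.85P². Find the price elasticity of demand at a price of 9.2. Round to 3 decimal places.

At P = 9.2, D = 1161.496.
dD/dP = −2·4.85·P = −89.24.
Point elasticity E = (dD/dP)·(P/D) = -89.24 × 9.2/1161.496 ≈ -0.707.
|E| < 1, so demand is inelastic at this price.

-0.707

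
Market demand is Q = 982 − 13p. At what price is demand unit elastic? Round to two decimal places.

37.77

For linear demand Q = a − bp, E = −bp/(a − bp). |E| = 1 ⇒ bp = a − bp ⇒ p = a/(2b).
p = 982/(2·13) ≈ 37.77.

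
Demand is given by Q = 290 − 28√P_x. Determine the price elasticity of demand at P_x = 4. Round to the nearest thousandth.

-0.120

At P_x = 4, Q = 234.
dQ/dP_x = −28/(2√P_x) = −28/(2·2).
Point elasticity E = (dQ/dP_x)·(P_x/Q) = -7 × 4/234 ≈ -0.120.
|E| < 1, so demand is inelastic at this price.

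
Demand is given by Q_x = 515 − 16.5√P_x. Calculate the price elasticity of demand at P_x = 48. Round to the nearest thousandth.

At P_x = 48, Q_x = 400.6846.
dQ_x/dP_x = −16.5/(2√P_x) = −16.5/(2·6.9282).
Point elasticity E = (dQ_x/dP_x)·(P_x/Q_x) = -1.1908 × 48/400.6846 ≈ -0.143.
|E| < 1, so demand is inelastic at this price.

-0.143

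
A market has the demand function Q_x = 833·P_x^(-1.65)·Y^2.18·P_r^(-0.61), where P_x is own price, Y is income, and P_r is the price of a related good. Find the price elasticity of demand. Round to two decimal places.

For a Cobb–Douglas (constant-elasticity) form Q_x = A·P_x^α·…, the elasticity with respect to P_x equals the exponent α at every point.
Here the exponent on P_x is -1.65, so the price elasticity of demand is -1.65.

-1.65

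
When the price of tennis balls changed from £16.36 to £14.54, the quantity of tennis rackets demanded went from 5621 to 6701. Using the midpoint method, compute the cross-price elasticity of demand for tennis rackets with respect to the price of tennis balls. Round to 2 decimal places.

-1.49

%ΔQ_x = (6701 − 5621)/[(5621+6701)/2] = 1080/6161 ≈ 0.1753.
%ΔP_y = (14.54 − 16.36)/[(16.36+14.54)/2] ≈ -0.1178.
E_xy = 0.1753/-0.1178 ≈ -1.49.
E_xy < 0, so tennis rackets and tennis balls are complements.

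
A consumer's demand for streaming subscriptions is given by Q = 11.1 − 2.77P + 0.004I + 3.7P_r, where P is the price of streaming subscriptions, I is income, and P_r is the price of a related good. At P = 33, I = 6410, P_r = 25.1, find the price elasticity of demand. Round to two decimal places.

Evaluating quantity at (P, I, P_r) gives Q = 11.1 − 2.77(33) + 0.004(6410) + 3.7(25.1) = 11.1 − 91.41 + 25.64 + 92.87 = 38.2.
∂Q/∂P = −2.77, so E_p = (−2.77)·(33/38.2) ≈ -2.39.
|E_p| > 1: demand is elastic.

-2.39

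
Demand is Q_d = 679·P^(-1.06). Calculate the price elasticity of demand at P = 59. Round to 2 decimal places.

For a Cobb–Douglas (constant-elasticity) form Q_d = A·P^α·…, the elasticity with respect to P equals the exponent α at every point.
Here the exponent on P is -1.06, so the price elasticity of demand is -1.06.

-1.06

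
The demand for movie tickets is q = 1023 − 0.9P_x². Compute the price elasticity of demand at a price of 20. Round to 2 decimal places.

-1.09

At P_x = 20, q = 663.
dq/dP_x = −2·0.9·P_x = −36.
Point elasticity E = (dq/dP_x)·(P_x/q) = -36 × 20/663 ≈ -1.09.
|E| > 1, so demand is elastic at this price.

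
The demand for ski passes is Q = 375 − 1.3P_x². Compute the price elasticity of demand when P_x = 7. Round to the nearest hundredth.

At P_x = 7, Q = 311.3.
dQ/dP_x = −2·1.3·P_x = −18.2.
Point elasticity E = (dQ/dP_x)·(P_x/Q) = -18.2 × 7/311.3 ≈ -0.41.
|E| < 1, so demand is inelastic at this price.

-0.41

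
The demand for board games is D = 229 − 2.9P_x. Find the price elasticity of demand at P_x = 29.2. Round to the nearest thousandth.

At P_x = 29.2, D = 144.32.
dD/dP_x = −2.9.
Point elasticity E = (dD/dP_x)·(P_x/D) = -2.9 × 29.2/144.32 ≈ -0.587.
|E| < 1, so demand is inelastic at this price.

-0.587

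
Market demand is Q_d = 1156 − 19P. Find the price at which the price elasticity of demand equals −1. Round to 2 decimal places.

30.42

For linear demand Q_d = a − bP, E = −bP/(a − bP). |E| = 1 ⇒ bP = a − bP ⇒ P = a/(2b).
P = 1156/(2·19) ≈ 30.42.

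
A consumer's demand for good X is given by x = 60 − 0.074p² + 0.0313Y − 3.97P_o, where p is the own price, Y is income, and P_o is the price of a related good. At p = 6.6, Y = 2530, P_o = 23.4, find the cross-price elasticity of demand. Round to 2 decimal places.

At the given point, x = 60 − 0.074(6.6)² + 0.0313(2530) − 3.97(23.4) = 60 − 3.2234 + 79.189 − 92.898 = 43.0676.
∂x/∂P_o = −3.97, so E_xy = -3.97·(23.4/43.0676) ≈ -2.16.
E_xy < 0: the goods are complements.

-2.16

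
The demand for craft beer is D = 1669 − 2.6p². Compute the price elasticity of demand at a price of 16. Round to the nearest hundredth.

-1.33

At p = 16, D = 1003.4.
dD/dp = −2·2.6·p = −83.2.
Point elasticity E = (dD/dp)·(p/D) = -83.2 × 16/1003.4 ≈ -1.33.
|E| > 1, so demand is elastic at this price.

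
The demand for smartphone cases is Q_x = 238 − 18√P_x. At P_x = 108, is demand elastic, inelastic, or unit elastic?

At P_x = 108, Q_x = 50.9385.
dQ_x/dP_x = −18/(2√P_x) = −18/(2·10.3923).
Point elasticity E = (dQ_x/dP_x)·(P_x/Q_x) = -0.866 × 108/50.9385 ≈ -1.836.
|E| ≈ 1.836 > 1, so demand is elastic.

elastic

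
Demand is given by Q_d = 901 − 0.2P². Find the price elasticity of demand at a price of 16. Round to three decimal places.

-0.120

At P = 16, Q_d = 849.8.
dQ_d/dP = −2·0.2·P = −6.4.
Point elasticity E = (dQ_d/dP)·(P/Q_d) = -6.4 × 16/849.8 ≈ -0.120.
|E| < 1, so demand is inelastic at this price.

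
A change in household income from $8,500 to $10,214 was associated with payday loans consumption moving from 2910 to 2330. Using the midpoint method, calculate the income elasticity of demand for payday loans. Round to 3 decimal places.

%ΔQ = (2330 − 2910)/[(2910+2330)/2] = -580/2620 ≈ -0.2214.
%ΔI = (10,214 − 8,500)/[(8,500+10,214)/2] = 1714/9357 ≈ 0.1832.
E_I = %ΔQ/%ΔI ≈ -1.209.
E_I < 0: inferior good.

-1.209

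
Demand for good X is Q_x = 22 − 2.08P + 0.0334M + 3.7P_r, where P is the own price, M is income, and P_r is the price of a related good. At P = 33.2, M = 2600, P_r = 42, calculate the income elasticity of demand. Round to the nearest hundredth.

Substituting, Q_x = 22 − 2.08(33.2) + 0.0334(2600) + 3.7(42) = 22 − 69.056 + 86.84 + 155.4 = 195.184.
∂Q_x/∂M = +0.0334, so E_I = 0.0334·(2600/195.184) ≈ 0.44.
E_I ∈ (0,1): normal good (necessity).

0.44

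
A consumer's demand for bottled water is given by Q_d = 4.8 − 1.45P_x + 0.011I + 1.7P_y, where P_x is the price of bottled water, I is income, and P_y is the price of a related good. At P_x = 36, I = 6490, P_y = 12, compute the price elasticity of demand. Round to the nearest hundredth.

-1.18

At the given point, Q_d = 4.8 − 1.45(36) + 0.011(6490) + 1.7(12) = 4.8 − 52.2 + 71.39 + 20.4 = 44.39.
∂Q_d/∂P_x = −1.45, so E_p = (−1.45)·(36/44.39) ≈ -1.18.
|E_p| > 1: demand is elastic.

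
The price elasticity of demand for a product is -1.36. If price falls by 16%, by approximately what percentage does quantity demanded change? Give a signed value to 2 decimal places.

%ΔQ ≈ E × %ΔP = (-1.36) × (-16%) = 21.76%.

21.76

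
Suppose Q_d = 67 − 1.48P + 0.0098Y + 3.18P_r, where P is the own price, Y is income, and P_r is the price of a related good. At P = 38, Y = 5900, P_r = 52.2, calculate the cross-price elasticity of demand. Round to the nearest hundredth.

0.71

First evaluate Q_d: 67 − 1.48(38) + 0.0098(5900) + 3.18(52.2) = 67 − 56.24 + 57.82 + 165.996 = 234.576.
∂Q_d/∂P_r = +3.18, so E_xy = 3.18·(52.2/234.576) ≈ 0.71.
E_xy > 0: the goods are substitutes.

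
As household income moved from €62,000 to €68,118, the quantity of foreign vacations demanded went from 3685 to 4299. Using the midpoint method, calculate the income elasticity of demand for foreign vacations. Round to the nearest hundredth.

1.64

%ΔQ = (4299 − 3685)/[(3685+4299)/2] = 614/3992 ≈ 0.1538.
%ΔI = (68,118 − 62,000)/[(62,000+68,118)/2] = 6118/65059 ≈ 0.0940.
E_I = %ΔQ/%ΔI ≈ 1.64.
E_I > 1: normal good (luxury).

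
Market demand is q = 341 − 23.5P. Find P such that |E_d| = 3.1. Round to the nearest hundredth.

10.97

Set −bP/(a − bP) = −3.1 ⇒ bP = 3.1(a − bP) ⇒ bP(1+3.1) = 3.1·a.
P = 3.1·341/(23.5·4.1) ≈ 10.97.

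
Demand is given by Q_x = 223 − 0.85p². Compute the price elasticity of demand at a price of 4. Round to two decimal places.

At p = 4, Q_x = 209.4.
dQ_x/dp = −2·0.85·p = −6.8.
Point elasticity E = (dQ_x/dp)·(p/Q_x) = -6.8 × 4/209.4 ≈ -0.13.
|E| < 1, so demand is inelastic at this price.

-0.13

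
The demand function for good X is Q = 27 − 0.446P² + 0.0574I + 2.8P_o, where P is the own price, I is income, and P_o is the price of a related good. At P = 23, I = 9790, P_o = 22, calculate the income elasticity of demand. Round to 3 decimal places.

First evaluate Q: 27 − 0.446(23)² + 0.0574(9790) + 2.8(22) = 27 − 235.934 + 561.946 + 61.6 = 414.612.
∂Q/∂I = +0.0574, so E_I = 0.0574·(9790/414.612) ≈ 1.355.
E_I > 1: normal good (luxury).

1.355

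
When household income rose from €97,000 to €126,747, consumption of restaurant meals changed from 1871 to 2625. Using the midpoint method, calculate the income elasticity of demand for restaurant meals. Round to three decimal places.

1.261

%ΔQ = (2625 − 1871)/[(1871+2625)/2] = 754/2248 ≈ 0.3354.
%ΔI = (126,747 − 97,000)/[(97,000+126,747)/2] = 29747/111873.5 ≈ 0.2659.
E_I = %ΔQ/%ΔI ≈ 1.261.
E_I > 1: normal good (luxury).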